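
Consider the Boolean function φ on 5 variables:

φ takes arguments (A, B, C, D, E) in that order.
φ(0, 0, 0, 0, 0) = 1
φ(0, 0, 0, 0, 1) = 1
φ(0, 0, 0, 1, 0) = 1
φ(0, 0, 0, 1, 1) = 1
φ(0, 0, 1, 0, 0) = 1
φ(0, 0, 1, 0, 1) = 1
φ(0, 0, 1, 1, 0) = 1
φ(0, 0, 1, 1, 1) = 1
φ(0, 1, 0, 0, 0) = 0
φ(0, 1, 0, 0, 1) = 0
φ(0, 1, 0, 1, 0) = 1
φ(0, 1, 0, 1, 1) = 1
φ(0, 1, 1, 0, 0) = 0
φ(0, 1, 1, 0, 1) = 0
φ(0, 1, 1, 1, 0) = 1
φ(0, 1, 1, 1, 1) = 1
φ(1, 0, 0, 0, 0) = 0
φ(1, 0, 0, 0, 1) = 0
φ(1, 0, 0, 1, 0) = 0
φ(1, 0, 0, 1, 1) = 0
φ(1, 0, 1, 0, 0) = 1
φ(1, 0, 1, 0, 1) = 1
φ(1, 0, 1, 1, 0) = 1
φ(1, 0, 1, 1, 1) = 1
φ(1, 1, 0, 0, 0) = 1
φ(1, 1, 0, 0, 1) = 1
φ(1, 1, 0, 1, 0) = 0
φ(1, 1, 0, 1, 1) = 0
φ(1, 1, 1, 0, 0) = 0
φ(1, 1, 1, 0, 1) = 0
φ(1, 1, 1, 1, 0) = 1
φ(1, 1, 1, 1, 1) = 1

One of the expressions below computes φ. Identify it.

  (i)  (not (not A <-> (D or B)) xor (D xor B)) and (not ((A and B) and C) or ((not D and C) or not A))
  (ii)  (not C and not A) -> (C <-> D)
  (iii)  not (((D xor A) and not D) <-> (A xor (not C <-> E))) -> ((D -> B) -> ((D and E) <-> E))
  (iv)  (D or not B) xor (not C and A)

iv

(i) fails at (0,1,0,0,0): the formula yields 1, φ is 0.
(ii) fails at (0,0,0,1,0): the formula yields 0, φ is 1.
(iii) fails at (0,0,0,0,1): the formula yields 0, φ is 1.
(iv) is the remaining candidate, and it agrees with φ on all 32 inputs.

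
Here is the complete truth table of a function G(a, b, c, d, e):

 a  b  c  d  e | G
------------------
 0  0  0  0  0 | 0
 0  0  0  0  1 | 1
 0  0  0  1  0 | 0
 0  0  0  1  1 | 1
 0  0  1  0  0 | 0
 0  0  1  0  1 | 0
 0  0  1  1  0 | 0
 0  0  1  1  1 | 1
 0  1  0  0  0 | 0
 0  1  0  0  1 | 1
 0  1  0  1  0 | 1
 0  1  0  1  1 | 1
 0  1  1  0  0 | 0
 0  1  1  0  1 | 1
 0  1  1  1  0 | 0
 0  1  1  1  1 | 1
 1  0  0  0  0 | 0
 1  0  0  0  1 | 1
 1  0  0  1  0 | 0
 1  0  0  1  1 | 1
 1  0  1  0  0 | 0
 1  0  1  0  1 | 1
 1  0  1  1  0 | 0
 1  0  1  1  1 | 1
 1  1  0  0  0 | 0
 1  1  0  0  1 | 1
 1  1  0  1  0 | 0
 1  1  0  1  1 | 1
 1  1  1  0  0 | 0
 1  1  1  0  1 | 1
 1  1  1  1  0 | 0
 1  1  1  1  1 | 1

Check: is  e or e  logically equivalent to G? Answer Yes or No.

Evaluate e or e on each row and compare to G:
  a=0, b=0, c=0, d=0, e=0: formula gives 0, G = 0 ✓
  a=0, b=0, c=0, d=0, e=1: formula gives 1, G = 1 ✓
  a=0, b=0, c=0, d=1, e=0: formula gives 0, G = 0 ✓
  a=0, b=0, c=0, d=1, e=1: formula gives 1, G = 1 ✓
  …
  a=0, b=0, c=1, d=0, e=1: formula gives 1, but G = 0 ✗
A single disagreement suffices: at (0,0,1,0,1) they differ, so the formula does not compute G.

No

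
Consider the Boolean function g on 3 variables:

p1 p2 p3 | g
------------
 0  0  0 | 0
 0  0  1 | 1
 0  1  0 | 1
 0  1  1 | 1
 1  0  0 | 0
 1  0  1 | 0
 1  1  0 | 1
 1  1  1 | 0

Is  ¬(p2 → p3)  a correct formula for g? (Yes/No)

Evaluate ¬(p2 → p3) on each row and compare to g:
  p1=0, p2=0, p3=0: formula gives 0, g = 0 ✓
  p1=0, p2=0, p3=1: formula gives 0, but g = 1 ✗
A single disagreement suffices: at (0,0,1) they differ, so the formula does not compute g.

No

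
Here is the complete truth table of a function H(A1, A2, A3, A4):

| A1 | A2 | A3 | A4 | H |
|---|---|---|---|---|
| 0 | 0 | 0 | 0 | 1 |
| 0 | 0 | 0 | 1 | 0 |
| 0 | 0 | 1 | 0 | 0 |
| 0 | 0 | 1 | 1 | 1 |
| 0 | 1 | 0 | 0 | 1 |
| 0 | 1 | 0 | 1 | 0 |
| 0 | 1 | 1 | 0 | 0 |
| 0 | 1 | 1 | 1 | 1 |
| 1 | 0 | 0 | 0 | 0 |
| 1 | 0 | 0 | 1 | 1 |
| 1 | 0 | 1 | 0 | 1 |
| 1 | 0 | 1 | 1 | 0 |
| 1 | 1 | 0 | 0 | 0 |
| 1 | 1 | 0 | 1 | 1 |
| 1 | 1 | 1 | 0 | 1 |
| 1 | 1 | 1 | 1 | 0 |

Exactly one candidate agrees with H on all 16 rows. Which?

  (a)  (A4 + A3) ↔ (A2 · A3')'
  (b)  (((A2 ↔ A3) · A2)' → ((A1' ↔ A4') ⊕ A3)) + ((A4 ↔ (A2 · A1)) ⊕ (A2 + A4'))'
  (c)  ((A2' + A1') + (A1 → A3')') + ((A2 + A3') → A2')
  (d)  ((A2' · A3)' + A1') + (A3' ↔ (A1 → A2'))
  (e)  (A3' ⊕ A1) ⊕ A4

(a) disagrees with H on (0,0,0,0) (formula → 0, table → 1); rule it out.
(b) disagrees with H on (0,0,0,1) (formula → 1, table → 0); rule it out.
(c) disagrees with H on (0,0,0,1) (formula → 1, table → 0); rule it out.
(d) disagrees with H on (0,0,0,1) (formula → 1, table → 0); rule it out.
That leaves (e). Evaluating it on every row reproduces the table of H exactly.

e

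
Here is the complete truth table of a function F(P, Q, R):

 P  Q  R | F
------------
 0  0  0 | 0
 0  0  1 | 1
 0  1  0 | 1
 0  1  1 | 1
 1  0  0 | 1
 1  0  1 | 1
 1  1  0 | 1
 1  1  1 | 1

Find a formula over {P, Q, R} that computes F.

F(P, Q, R) = (P + Q) + R

The output is 1 whenever at least one input is 1 — the OR of all inputs.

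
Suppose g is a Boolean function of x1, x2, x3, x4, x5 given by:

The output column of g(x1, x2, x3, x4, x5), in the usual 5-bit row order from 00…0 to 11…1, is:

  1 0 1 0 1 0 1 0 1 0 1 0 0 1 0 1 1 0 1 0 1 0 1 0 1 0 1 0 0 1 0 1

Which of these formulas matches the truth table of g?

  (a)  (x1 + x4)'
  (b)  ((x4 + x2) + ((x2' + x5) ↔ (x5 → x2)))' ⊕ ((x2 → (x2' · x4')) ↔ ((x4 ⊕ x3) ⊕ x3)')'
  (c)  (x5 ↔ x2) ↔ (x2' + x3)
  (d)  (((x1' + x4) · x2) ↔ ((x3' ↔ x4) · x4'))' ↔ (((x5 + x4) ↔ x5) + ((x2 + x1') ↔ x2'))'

(a) disagrees with g on (0,0,0,0,1) (formula → 1, table → 0); rule it out.
(b) disagrees with g on (0,0,0,0,0) (formula → 0, table → 1); rule it out.
(d) disagrees with g on (0,0,0,0,1) (formula → 1, table → 0); rule it out.
That leaves (c). Evaluating it on every row reproduces the table of g exactly.

c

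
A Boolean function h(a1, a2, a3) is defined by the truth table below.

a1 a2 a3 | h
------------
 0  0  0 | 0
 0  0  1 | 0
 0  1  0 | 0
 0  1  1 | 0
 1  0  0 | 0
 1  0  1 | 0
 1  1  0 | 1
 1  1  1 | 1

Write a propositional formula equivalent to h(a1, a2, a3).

h=1 on 2 inputs: (1,1,0), (1,1,1). Reading each as a conjunction of literals (a1·a2·¬a3, a1·a2·a3) and taking the OR gives the canonical DNF.

h(a1, a2, a3) = ((a1 ∧ a2) ∧ ¬a3) ∨ ((a1 ∧ a2) ∧ a3)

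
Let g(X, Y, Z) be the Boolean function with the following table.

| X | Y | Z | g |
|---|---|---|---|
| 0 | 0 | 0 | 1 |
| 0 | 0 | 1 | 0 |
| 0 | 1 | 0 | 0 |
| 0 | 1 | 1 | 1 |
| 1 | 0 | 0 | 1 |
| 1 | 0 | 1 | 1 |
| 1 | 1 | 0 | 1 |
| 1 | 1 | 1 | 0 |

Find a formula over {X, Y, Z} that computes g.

g is 0 on only 3 rows — (0,0,1), (0,1,0), (1,1,1). Writing each as a minterm (¬X·¬Y·Z, ¬X·Y·¬Z, X·Y·Z) and OR-ing them characterizes exactly where g=0, so g is the negation of that disjunction.

g(X, Y, Z) = ~((((~X & ~Y) & Z) | ((~X & Y) & ~Z)) | ((X & Y) & Z))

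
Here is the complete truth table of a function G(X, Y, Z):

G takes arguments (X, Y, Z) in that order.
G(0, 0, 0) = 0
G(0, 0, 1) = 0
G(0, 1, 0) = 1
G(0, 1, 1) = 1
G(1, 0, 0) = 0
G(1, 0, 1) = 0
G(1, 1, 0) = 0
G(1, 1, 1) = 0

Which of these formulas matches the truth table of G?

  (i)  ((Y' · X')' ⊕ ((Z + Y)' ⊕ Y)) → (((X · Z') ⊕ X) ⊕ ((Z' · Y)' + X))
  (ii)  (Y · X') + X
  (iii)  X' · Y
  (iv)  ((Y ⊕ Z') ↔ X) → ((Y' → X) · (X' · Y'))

iii

(i): at (0,0,0) it gives 1, but G = 0 — eliminated.
(ii): at (1,0,0) it gives 1, but G = 0 — eliminated.
(iv): at (0,0,0) it gives 1, but G = 0 — eliminated.
Only (iii) survives; checking it on all 8 rows confirms it matches G.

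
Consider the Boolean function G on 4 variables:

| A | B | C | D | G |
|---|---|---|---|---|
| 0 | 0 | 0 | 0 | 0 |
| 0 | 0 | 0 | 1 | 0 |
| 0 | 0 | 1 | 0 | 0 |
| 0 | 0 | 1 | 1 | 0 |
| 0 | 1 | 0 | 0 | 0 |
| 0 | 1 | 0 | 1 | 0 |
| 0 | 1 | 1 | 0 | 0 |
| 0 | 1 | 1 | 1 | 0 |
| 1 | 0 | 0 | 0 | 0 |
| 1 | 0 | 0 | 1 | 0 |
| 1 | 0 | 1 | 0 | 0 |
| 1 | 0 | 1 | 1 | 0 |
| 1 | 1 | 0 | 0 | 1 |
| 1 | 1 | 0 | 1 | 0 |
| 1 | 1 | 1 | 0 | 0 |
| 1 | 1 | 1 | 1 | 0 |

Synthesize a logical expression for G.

Only row (1,1,0,0) gives 1. That row's minterm A·B·¬C·¬D is G directly.

G(A, B, C, D) = ((A and B) and not C) and not D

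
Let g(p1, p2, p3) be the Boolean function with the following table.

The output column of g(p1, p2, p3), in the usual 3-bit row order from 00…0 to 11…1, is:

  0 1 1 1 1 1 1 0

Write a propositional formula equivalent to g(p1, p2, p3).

g is 0 on only 2 rows — (0,0,0), (1,1,1). Writing each as a minterm (¬p1·¬p2·¬p3, p1·p2·p3) and OR-ing them characterizes exactly where g=0, so g is the negation of that disjunction.

g(p1, p2, p3) = (((p1' · p2') · p3') + ((p1 · p2) · p3))'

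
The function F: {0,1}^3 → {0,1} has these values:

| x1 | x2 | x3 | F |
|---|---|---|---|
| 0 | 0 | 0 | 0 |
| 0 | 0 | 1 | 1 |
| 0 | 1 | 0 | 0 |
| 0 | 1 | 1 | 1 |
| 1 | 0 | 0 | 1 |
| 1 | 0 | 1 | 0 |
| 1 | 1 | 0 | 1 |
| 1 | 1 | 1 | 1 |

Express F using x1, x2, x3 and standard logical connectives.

F is 0 on only 3 rows — (0,0,0), (0,1,0), (1,0,1). Writing each as a minterm (¬x1·¬x2·¬x3, ¬x1·x2·¬x3, x1·¬x2·x3) and OR-ing them characterizes exactly where F=0, so F is the negation of that disjunction.

F(x1, x2, x3) = NOT ((((NOT x1 AND NOT x2) AND NOT x3) OR ((NOT x1 AND x2) AND NOT x3)) OR ((x1 AND NOT x2) AND x3))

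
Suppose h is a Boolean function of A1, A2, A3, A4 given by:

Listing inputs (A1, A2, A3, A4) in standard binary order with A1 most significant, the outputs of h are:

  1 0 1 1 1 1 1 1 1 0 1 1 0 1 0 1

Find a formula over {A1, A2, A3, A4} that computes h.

h(A1, A2, A3, A4) = ((((((A1' · A2') · A3') · A4) + (((A1 · A2') · A3') · A4)) + (((A1 · A2) · A3') · A4')) + (((A1 · A2) · A3) · A4'))'

There are just 4 zero rows: (0,0,0,1), (1,0,0,1), (1,1,0,0), (1,1,1,0). Their minterms are ¬A1·¬A2·¬A3·A4, A1·¬A2·¬A3·A4, A1·A2·¬A3·¬A4, A1·A2·A3·¬A4; the OR of those covers precisely the 0-outputs, and negating it yields h.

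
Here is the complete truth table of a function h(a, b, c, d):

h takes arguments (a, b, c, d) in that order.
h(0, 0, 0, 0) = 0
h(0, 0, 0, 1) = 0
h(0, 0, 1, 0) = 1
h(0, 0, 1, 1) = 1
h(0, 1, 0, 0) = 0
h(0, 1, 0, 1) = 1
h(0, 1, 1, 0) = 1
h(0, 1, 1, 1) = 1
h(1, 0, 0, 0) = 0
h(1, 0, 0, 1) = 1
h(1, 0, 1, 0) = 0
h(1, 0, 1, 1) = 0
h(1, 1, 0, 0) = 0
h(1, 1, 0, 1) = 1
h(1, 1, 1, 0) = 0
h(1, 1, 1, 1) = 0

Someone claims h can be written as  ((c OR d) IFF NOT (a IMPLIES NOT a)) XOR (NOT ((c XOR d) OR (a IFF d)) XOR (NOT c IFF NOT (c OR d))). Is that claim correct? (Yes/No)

Check the formula against h row by row:
  a=0, b=0, c=0, d=0: formula gives 0, h = 0 ✓
  a=0, b=0, c=0, d=1: formula gives 0, h = 0 ✓
  a=0, b=0, c=1, d=0: formula gives 1, h = 1 ✓
  a=0, b=0, c=1, d=1: formula gives 0, but h = 1 ✗
Since they disagree at (0,0,1,1), the expression is not a correct formula for h.

No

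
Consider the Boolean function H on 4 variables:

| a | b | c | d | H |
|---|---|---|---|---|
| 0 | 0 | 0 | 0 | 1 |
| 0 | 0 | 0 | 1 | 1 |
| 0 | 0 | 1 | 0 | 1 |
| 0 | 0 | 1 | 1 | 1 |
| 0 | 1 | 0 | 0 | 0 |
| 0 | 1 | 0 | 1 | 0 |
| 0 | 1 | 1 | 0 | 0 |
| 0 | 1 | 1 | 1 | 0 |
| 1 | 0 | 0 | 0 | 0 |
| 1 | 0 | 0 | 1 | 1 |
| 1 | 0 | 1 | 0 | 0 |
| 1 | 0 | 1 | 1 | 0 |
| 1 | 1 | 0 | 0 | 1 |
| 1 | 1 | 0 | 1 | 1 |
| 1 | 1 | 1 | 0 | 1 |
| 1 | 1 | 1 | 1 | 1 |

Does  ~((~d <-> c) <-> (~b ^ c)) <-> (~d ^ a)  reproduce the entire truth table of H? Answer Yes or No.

No

Evaluate ~((~d <-> c) <-> (~b ^ c)) <-> (~d ^ a) on each row and compare to H:
  a=0, b=0, c=0, d=0: formula gives 1, H = 1 ✓
  a=0, b=0, c=0, d=1: formula gives 1, H = 1 ✓
  a=0, b=0, c=1, d=0: formula gives 1, H = 1 ✓
  a=0, b=0, c=1, d=1: formula gives 1, H = 1 ✓
  …
  a=1, b=0, c=0, d=1: formula gives 0, but H = 1 ✗
A single disagreement suffices: at (1,0,0,1) they differ, so the formula does not compute H.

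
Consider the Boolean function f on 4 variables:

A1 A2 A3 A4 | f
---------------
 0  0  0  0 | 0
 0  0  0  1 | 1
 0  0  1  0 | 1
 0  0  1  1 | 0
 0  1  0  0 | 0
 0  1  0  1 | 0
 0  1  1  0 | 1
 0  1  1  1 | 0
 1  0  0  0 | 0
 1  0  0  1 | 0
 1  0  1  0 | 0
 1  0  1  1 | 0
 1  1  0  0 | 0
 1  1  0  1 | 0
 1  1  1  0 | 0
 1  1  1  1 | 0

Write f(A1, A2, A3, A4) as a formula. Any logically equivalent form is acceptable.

f(A1, A2, A3, A4) = ((((~A1 & ~A2) & ~A3) & A4) | (((~A1 & ~A2) & A3) & ~A4)) | (((~A1 & A2) & A3) & ~A4)

Collect the rows where f=1 — (0,0,0,1), (0,0,1,0), (0,1,1,0) — and write one minterm per row: ¬A1·¬A2·¬A3·A4, ¬A1·¬A2·A3·¬A4, ¬A1·A2·A3·¬A4. Their union (logical OR) reproduces the table exactly.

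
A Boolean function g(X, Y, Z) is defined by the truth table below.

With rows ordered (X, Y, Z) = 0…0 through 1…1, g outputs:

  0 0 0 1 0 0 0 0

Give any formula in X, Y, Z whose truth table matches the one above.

g is 1 on exactly one input, (0,1,1), whose minterm is ¬X·Y·Z. So g is just that conjunction.

g(X, Y, Z) = (NOT X AND Y) AND Z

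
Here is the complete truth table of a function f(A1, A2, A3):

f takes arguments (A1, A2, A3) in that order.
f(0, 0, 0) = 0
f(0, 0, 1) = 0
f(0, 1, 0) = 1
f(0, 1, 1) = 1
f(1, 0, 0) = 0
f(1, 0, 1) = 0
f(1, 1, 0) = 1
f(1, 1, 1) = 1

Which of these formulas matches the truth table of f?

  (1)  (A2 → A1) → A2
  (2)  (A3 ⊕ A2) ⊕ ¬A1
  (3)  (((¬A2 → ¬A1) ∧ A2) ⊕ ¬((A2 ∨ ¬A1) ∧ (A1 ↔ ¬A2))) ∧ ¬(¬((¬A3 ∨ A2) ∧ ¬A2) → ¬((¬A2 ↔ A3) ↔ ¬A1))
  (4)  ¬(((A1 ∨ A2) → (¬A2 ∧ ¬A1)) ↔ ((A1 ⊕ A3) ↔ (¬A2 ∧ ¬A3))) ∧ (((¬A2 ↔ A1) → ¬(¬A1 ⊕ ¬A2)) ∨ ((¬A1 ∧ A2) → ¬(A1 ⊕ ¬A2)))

(2): at (0,0,0) it gives 1, but f = 0 — eliminated.
(3): at (0,0,1) it gives 1, but f = 0 — eliminated.
(4): at (0,0,0) it gives 1, but f = 0 — eliminated.
Only (1) survives; checking it on all 8 rows confirms it matches f.

1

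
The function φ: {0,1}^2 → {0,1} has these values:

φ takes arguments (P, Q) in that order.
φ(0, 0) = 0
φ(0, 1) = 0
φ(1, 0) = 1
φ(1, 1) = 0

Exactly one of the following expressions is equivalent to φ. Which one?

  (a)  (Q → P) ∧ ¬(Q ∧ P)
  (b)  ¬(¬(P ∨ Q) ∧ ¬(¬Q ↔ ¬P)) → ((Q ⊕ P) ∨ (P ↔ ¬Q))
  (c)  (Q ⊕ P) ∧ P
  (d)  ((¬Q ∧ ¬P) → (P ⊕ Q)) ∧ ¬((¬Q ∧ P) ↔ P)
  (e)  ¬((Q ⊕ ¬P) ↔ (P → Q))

(a): at (0,0) it gives 1, but φ = 0 — eliminated.
(b): at (0,1) it gives 1, but φ = 0 — eliminated.
(d): at (1,0) it gives 0, but φ = 1 — eliminated.
(e): at (0,1) it gives 1, but φ = 0 — eliminated.
(c) is the remaining candidate, and it agrees with φ on all 4 inputs.

c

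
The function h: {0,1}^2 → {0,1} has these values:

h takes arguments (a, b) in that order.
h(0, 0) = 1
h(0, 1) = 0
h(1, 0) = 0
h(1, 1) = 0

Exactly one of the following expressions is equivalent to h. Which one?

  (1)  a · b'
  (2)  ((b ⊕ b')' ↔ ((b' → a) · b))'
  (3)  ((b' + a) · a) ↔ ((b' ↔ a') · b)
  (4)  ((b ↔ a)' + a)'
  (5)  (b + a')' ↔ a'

(1) disagrees with h on (0,0) (formula → 0, table → 1); rule it out.
(2) disagrees with h on (0,0) (formula → 0, table → 1); rule it out.
(3) disagrees with h on (0,1) (formula → 1, table → 0); rule it out.
(5) disagrees with h on (0,0) (formula → 0, table → 1); rule it out.
That leaves (4). Evaluating it on every row reproduces the table of h exactly.

4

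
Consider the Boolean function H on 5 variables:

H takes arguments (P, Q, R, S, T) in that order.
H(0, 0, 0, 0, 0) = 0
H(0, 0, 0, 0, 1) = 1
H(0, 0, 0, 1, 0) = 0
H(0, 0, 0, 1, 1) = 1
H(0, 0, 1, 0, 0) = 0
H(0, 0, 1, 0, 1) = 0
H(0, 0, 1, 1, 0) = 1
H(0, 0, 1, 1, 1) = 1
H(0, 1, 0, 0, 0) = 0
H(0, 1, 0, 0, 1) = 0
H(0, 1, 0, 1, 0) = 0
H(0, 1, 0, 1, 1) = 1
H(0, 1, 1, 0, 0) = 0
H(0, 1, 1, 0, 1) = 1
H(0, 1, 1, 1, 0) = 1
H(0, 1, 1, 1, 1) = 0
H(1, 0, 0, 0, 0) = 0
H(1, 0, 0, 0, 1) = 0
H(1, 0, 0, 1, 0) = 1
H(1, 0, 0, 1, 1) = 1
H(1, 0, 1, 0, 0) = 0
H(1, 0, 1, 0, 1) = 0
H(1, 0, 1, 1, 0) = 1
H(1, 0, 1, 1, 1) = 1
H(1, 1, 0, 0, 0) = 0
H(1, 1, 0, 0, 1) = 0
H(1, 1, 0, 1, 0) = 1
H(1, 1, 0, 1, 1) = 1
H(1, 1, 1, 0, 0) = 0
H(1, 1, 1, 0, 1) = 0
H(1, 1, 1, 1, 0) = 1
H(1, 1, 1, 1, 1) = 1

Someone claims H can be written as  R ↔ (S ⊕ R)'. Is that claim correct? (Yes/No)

Test each input against both H and the formula:
  P=0, Q=0, R=0, S=0, T=0: formula gives 0, H = 0 ✓
  P=0, Q=0, R=0, S=0, T=1: formula gives 0, but H = 1 ✗
Since they disagree at (0,0,0,0,1), the expression is not a correct formula for H.

No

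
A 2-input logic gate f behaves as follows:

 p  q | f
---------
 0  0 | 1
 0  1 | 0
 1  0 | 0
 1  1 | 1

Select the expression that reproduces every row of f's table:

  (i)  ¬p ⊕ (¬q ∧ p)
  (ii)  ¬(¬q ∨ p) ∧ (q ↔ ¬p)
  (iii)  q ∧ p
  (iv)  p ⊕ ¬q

iv

(i): at (0,1) it gives 1, but f = 0 — eliminated.
(ii): at (0,0) it gives 0, but f = 1 — eliminated.
(iii): at (0,0) it gives 0, but f = 1 — eliminated.
That leaves (iv). Evaluating it on every row reproduces the table of f exactly.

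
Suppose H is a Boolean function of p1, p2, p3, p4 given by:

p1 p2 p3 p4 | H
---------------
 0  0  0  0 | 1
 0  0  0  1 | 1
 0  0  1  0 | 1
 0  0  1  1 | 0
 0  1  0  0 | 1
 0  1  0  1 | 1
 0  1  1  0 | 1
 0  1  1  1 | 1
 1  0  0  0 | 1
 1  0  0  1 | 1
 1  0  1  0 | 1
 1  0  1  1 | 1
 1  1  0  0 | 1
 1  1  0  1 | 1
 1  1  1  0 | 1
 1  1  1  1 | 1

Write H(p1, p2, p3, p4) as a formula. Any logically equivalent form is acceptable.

H is 0 on exactly one input, (0,0,1,1), whose minterm is ¬p1·¬p2·p3·p4. So H is the negation of that single conjunction.

H(p1, p2, p3, p4) = (((p1' · p2') · p3) · p4)'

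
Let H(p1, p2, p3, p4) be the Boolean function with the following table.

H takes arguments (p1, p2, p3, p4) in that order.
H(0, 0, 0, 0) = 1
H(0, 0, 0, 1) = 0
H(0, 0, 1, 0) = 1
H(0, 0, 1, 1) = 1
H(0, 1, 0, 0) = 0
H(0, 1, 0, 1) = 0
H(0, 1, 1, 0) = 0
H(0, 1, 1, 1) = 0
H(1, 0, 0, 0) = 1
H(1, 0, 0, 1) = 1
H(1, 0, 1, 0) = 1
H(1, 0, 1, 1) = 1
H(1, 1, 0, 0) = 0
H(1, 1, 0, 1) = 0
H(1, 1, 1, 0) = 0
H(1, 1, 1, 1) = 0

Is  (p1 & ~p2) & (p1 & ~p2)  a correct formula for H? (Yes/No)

Test each input against both H and the formula:
  p1=0, p2=0, p3=0, p4=0: formula gives 0, but H = 1 ✗
Since they disagree at (0,0,0,0), the expression is not a correct formula for H.

No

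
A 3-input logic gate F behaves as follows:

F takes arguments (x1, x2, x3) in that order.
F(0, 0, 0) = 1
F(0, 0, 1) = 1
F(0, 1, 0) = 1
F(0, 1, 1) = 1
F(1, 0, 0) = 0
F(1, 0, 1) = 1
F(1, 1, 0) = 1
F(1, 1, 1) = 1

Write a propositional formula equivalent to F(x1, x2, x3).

F is 0 on exactly one input, (1,0,0), whose minterm is x1·¬x2·¬x3. So F is the negation of that single conjunction.

F(x1, x2, x3) = NOT ((x1 AND NOT x2) AND NOT x3)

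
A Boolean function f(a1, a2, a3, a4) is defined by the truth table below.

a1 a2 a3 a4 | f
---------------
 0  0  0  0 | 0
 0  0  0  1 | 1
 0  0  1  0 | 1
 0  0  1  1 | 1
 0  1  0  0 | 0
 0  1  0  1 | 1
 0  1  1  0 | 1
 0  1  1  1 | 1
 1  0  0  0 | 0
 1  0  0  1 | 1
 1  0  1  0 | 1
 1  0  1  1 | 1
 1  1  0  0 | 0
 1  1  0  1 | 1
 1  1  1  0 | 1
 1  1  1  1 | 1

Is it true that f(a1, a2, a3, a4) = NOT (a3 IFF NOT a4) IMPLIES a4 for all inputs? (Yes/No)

Yes

Check the formula against f row by row:
  a1=0, a2=0, a3=0, a4=0: formula gives 0, f = 0 ✓
  a1=0, a2=0, a3=0, a4=1: formula gives 1, f = 1 ✓
  a1=0, a2=0, a3=1, a4=0: formula gives 1, f = 1 ✓
  a1=0, a2=0, a3=1, a4=1: formula gives 1, f = 1 ✓
  … (the remaining 12 rows also agree.)
Every row agrees, so the formula is equivalent.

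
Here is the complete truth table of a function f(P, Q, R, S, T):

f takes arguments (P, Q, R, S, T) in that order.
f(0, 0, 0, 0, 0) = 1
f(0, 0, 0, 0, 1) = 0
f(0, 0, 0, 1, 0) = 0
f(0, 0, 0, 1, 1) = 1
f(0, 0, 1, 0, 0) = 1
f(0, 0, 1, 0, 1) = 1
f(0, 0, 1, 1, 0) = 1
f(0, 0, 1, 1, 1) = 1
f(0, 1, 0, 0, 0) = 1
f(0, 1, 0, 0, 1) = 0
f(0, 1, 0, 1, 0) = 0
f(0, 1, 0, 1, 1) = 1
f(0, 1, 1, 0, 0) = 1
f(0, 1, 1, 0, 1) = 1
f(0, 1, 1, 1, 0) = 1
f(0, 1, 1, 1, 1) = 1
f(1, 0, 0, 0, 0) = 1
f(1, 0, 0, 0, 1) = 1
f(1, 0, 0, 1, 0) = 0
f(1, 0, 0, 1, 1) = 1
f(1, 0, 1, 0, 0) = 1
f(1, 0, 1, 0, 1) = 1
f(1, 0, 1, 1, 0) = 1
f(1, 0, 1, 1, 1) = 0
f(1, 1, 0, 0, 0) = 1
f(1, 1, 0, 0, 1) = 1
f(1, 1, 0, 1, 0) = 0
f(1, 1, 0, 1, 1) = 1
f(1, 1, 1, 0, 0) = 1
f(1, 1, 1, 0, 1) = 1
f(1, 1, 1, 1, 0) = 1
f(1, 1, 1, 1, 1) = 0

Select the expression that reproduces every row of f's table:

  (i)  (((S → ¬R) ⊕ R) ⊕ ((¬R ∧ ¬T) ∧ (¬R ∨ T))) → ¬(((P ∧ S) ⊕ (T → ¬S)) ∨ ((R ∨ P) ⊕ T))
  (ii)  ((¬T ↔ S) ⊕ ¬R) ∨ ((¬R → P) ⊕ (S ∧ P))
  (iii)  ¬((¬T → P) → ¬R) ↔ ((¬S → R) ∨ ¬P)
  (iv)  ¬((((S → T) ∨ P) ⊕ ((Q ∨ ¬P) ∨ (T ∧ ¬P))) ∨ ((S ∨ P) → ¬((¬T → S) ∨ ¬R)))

(i): at (0,0,0,1,0) it gives 1, but f = 0 — eliminated.
(iii): at (0,0,0,0,0) it gives 0, but f = 1 — eliminated.
(iv): at (0,0,0,0,0) it gives 0, but f = 1 — eliminated.
(ii) is the remaining candidate, and it agrees with f on all 32 inputs.

ii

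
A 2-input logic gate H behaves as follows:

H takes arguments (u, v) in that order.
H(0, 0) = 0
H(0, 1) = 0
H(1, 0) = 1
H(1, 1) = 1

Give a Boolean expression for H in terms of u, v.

The output simply equals u.

H(u, v) = u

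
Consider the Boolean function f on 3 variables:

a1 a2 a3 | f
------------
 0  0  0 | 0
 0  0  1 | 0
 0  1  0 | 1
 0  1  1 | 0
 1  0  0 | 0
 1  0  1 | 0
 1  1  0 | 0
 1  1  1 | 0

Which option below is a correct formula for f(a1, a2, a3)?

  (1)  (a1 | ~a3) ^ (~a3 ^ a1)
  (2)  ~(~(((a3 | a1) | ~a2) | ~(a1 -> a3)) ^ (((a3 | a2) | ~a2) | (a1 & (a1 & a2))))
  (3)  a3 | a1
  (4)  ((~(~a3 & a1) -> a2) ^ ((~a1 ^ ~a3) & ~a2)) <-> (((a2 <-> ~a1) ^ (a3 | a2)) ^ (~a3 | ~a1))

(1) disagrees with f on (0,1,0) (formula → 0, table → 1); rule it out.
(3) disagrees with f on (0,0,1) (formula → 1, table → 0); rule it out.
(4) disagrees with f on (0,1,1) (formula → 1, table → 0); rule it out.
(2) is the remaining candidate, and it agrees with f on all 8 inputs.

2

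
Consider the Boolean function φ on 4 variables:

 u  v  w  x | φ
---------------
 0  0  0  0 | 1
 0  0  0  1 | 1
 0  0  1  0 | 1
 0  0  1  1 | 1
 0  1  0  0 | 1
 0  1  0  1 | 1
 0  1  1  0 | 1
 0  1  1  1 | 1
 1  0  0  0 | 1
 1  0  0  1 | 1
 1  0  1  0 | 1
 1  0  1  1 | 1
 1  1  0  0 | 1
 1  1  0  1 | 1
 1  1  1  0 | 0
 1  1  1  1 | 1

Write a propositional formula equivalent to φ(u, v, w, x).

φ is 0 on exactly one input, (1,1,1,0), whose minterm is u·v·w·¬x. So φ is the negation of that single conjunction.

φ(u, v, w, x) = (((u · v) · w) · x')'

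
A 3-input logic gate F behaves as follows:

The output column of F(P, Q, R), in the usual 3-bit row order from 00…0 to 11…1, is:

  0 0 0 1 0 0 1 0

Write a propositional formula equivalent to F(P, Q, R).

F(P, Q, R) = ((¬P ∧ Q) ∧ R) ∨ ((P ∧ Q) ∧ ¬R)

F=1 on 2 inputs: (0,1,1), (1,1,0). Reading each as a conjunction of literals (¬P·Q·R, P·Q·¬R) and taking the OR gives the canonical DNF.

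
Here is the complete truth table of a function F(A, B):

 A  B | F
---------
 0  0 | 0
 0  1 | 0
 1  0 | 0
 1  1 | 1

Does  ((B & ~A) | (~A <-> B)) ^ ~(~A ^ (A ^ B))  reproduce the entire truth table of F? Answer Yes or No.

Evaluate ((B & ~A) | (~A <-> B)) ^ ~(~A ^ (A ^ B)) on each row and compare to F:
  A=0, B=0: formula gives 0, F = 0 ✓
  A=0, B=1: formula gives 0, F = 0 ✓
  A=1, B=0: formula gives 1, but F = 0 ✗
Row (1,0) is a counterexample, so the formula is not equivalent to F.

No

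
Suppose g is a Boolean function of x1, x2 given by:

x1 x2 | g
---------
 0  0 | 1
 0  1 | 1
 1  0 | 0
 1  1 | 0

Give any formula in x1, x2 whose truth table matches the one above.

The output is the negation of x1.

g(x1, x2) = ~x1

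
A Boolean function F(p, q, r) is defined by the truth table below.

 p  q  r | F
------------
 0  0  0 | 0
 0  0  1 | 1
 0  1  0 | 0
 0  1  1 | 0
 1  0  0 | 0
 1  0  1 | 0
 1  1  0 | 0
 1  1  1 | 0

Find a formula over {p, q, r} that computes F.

F is 1 on exactly one input, (0,0,1), whose minterm is ¬p·¬q·r. So F is just that conjunction.

F(p, q, r) = (NOT p AND NOT q) AND r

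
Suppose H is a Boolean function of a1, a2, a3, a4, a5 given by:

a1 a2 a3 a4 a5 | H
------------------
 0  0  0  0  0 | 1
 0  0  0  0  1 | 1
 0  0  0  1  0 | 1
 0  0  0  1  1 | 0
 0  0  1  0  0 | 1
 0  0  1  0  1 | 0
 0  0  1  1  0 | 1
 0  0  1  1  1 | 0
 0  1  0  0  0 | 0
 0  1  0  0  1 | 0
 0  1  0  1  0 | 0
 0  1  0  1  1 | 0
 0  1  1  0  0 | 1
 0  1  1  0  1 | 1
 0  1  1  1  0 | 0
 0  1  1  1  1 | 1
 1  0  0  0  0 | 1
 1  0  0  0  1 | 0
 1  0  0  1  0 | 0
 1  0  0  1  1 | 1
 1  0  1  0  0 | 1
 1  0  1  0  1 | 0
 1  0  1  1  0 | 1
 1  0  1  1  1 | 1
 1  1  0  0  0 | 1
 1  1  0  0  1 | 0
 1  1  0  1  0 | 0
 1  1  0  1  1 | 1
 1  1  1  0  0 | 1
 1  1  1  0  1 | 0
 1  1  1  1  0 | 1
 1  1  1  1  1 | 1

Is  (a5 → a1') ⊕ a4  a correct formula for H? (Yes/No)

Test each input against both H and the formula:
  a1=0, a2=0, a3=0, a4=0, a5=0: formula gives 1, H = 1 ✓
  a1=0, a2=0, a3=0, a4=0, a5=1: formula gives 1, H = 1 ✓
  a1=0, a2=0, a3=0, a4=1, a5=0: formula gives 0, but H = 1 ✗
Since they disagree at (0,0,0,1,0), the expression is not a correct formula for H.

No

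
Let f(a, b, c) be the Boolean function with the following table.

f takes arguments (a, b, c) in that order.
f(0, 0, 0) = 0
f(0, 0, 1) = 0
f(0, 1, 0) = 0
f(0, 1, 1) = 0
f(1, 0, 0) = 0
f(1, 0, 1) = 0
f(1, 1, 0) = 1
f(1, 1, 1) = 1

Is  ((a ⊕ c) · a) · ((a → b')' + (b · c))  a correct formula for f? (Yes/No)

No

Test each input against both f and the formula:
  a=0, b=0, c=0: formula gives 0, f = 0 ✓
  a=0, b=0, c=1: formula gives 0, f = 0 ✓
  a=0, b=1, c=0: formula gives 0, f = 0 ✓
  a=0, b=1, c=1: formula gives 0, f = 0 ✓
  a=1, b=0, c=0: formula gives 0, f = 0 ✓
  …
  a=1, b=1, c=1: formula gives 0, but f = 1 ✗
Row (1,1,1) is a counterexample, so the formula is not equivalent to f.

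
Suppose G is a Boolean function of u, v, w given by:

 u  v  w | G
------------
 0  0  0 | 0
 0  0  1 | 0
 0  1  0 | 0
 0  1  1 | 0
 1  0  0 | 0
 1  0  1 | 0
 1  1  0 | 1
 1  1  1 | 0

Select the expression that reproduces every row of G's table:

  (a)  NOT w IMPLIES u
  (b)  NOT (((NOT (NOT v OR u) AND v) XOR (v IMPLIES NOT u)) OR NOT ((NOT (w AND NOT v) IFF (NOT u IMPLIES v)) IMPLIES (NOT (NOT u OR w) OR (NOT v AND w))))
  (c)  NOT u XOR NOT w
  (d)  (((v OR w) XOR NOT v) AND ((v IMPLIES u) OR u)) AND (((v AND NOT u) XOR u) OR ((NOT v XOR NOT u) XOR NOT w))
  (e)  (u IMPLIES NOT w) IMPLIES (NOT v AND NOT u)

(a) fails at (0,0,1): the formula yields 1, G is 0.
(c) fails at (0,0,1): the formula yields 1, G is 0.
(d) fails at (0,0,0): the formula yields 1, G is 0.
(e) fails at (0,0,0): the formula yields 1, G is 0.
(b) is the remaining candidate, and it agrees with G on all 8 inputs.

b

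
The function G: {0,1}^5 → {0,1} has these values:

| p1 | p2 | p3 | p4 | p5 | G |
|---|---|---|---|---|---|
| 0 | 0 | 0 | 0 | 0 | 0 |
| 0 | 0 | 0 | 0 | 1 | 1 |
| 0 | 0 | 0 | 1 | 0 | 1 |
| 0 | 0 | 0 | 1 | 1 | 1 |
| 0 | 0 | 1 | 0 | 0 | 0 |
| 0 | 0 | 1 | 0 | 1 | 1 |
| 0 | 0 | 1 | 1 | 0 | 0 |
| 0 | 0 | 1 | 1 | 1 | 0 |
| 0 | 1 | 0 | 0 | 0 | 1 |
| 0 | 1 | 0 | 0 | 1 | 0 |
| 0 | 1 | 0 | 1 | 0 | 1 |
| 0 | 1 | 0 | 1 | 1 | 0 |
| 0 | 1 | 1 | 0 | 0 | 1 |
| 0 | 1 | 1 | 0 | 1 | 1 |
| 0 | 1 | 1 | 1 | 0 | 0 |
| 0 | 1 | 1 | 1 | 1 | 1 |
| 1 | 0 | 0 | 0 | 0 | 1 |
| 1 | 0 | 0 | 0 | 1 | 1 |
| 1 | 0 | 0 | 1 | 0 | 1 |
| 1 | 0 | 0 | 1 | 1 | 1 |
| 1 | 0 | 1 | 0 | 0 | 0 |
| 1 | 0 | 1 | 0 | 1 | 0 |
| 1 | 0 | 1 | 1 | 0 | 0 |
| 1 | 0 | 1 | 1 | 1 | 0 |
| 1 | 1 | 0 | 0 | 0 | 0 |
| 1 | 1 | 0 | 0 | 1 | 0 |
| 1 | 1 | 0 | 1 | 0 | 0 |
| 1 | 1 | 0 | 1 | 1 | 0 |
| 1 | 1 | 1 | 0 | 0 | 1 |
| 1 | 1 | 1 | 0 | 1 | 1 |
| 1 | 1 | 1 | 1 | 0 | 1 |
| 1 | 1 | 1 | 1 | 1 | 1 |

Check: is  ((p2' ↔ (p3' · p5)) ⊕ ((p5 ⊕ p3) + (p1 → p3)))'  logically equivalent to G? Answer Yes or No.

Check the formula against G row by row:
  p1=0, p2=0, p3=0, p4=0, p5=0: formula gives 0, G = 0 ✓
  p1=0, p2=0, p3=0, p4=0, p5=1: formula gives 1, G = 1 ✓
  p1=0, p2=0, p3=0, p4=1, p5=0: formula gives 0, but G = 1 ✗
Row (0,0,0,1,0) is a counterexample, so the formula is not equivalent to G.

No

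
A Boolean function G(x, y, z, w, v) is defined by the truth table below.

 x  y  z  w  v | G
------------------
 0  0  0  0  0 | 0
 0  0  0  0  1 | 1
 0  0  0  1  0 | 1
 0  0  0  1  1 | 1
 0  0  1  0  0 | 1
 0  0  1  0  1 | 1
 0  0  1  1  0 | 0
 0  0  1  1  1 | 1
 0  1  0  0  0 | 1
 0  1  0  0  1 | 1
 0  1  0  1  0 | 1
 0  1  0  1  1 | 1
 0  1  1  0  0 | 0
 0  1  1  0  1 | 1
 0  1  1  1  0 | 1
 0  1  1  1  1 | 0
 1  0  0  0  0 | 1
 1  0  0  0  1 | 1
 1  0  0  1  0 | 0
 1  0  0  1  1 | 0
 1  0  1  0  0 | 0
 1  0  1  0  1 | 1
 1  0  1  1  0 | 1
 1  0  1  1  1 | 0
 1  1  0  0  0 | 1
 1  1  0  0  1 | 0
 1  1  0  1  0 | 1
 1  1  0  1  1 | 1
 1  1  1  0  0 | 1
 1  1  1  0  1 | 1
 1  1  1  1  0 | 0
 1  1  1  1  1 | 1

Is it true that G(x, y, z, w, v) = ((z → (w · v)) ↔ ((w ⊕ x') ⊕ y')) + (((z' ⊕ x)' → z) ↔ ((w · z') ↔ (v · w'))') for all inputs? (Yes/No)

Yes

Evaluate ((z → (w · v)) ↔ ((w ⊕ x') ⊕ y')) + (((z' ⊕ x)' → z) ↔ ((w · z') ↔ (v · w'))') on each row and compare to G:
  x=0, y=0, z=0, w=0, v=0: formula gives 0, G = 0 ✓
  x=0, y=0, z=0, w=0, v=1: formula gives 1, G = 1 ✓
  x=0, y=0, z=0, w=1, v=0: formula gives 1, G = 1 ✓
  x=0, y=0, z=0, w=1, v=1: formula gives 1, G = 1 ✓
  …and likewise for the remaining 28 rows.
Every row agrees, so the formula is equivalent.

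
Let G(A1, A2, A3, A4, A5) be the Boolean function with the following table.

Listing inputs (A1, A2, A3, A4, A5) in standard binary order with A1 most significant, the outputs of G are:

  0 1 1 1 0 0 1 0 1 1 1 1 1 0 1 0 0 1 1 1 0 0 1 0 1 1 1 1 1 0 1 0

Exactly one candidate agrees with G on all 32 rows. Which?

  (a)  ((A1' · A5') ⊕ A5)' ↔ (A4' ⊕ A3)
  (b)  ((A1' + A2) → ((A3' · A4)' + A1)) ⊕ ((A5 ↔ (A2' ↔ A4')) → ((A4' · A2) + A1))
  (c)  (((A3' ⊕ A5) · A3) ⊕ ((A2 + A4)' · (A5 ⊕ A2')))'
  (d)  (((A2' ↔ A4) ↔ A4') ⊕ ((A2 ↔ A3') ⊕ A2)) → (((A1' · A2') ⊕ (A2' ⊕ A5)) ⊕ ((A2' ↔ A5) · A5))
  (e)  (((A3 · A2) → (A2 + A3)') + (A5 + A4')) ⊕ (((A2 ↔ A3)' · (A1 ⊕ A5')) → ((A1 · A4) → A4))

(a) fails at (0,0,0,0,1): the formula yields 0, G is 1.
(b) fails at (0,0,0,1,0): the formula yields 0, G is 1.
(d) fails at (0,0,0,0,0): the formula yields 1, G is 0.
(e) fails at (0,0,0,0,1): the formula yields 0, G is 1.
Only (c) survives; checking it on all 32 rows confirms it matches G.

c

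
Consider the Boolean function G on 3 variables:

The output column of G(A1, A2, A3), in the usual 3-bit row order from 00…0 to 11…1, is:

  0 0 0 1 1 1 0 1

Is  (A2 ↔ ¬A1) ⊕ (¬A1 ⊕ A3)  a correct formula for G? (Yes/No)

No

Test each input against both G and the formula:
  A1=0, A2=0, A3=0: formula gives 1, but G = 0 ✗
Since they disagree at (0,0,0), the expression is not a correct formula for G.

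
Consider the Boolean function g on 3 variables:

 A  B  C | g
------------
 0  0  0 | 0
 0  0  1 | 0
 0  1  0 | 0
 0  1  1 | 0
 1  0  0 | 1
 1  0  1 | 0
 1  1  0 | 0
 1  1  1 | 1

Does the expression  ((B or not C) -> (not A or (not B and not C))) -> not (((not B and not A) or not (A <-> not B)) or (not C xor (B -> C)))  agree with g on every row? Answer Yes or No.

Test each input against both g and the formula:
  A=0, B=0, C=0: formula gives 0, g = 0 ✓
  A=0, B=0, C=1: formula gives 0, g = 0 ✓
  A=0, B=1, C=0: formula gives 0, g = 0 ✓
  A=0, B=1, C=1: formula gives 0, g = 0 ✓
  A=1, B=0, C=0: formula gives 1, g = 1 ✓
  …
  A=1, B=1, C=0: formula gives 1, but g = 0 ✗
Row (1,1,0) is a counterexample, so the formula is not equivalent to g.

No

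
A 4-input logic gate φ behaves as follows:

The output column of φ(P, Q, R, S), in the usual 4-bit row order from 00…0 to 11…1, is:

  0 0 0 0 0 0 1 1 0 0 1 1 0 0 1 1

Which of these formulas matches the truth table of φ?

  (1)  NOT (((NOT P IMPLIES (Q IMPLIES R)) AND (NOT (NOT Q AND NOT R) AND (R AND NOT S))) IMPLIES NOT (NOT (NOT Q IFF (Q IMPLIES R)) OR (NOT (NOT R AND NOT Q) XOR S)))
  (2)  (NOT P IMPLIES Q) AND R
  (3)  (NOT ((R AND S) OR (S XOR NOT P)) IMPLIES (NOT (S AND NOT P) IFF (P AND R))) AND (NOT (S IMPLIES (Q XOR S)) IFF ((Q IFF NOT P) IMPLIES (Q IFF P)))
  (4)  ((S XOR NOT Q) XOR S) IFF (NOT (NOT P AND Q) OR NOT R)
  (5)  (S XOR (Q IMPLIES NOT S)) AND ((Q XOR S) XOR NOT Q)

2

(1) disagrees with φ on (0,0,1,0) (formula → 1, table → 0); rule it out.
(3) disagrees with φ on (0,1,0,0) (formula → 1, table → 0); rule it out.
(4) disagrees with φ on (0,0,0,0) (formula → 1, table → 0); rule it out.
(5) disagrees with φ on (0,0,0,0) (formula → 1, table → 0); rule it out.
Only (2) survives; checking it on all 16 rows confirms it matches φ.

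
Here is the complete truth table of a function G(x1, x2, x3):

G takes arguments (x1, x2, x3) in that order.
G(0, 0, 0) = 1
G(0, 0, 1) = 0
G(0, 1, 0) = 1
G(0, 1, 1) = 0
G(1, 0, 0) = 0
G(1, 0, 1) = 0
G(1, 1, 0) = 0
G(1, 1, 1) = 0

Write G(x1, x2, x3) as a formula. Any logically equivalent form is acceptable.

G(x1, x2, x3) = ((x1' · x2') · x3') + ((x1' · x2) · x3')

G=1 on 2 inputs: (0,0,0), (0,1,0). Reading each as a conjunction of literals (¬x1·¬x2·¬x3, ¬x1·x2·¬x3) and taking the OR gives the canonical DNF.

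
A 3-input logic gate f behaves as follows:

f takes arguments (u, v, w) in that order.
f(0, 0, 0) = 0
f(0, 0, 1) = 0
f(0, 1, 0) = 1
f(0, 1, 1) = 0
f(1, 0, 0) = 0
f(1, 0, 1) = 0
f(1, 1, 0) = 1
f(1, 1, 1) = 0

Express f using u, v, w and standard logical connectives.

f(u, v, w) = ((~u & v) & ~w) | ((u & v) & ~w)

The 1-rows are (0,1,0), (1,1,0). Each contributes one minterm — ¬u·v·¬w; u·v·¬w — and their disjunction is a sum-of-products form of f.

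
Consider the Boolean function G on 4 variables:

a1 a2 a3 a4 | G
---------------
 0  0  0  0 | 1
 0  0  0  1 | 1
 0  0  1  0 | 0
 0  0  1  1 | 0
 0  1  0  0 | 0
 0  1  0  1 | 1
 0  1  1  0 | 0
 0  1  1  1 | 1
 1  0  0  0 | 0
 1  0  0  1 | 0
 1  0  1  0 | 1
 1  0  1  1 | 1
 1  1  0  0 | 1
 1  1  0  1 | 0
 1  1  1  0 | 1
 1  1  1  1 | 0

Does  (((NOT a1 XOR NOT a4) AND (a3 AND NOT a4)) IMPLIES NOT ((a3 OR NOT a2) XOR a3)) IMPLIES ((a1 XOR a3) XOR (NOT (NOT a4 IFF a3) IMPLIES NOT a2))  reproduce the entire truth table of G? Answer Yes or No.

Check the formula against G row by row:
  a1=0, a2=0, a3=0, a4=0: formula gives 1, G = 1 ✓
  a1=0, a2=0, a3=0, a4=1: formula gives 1, G = 1 ✓
  a1=0, a2=0, a3=1, a4=0: formula gives 0, G = 0 ✓
  a1=0, a2=0, a3=1, a4=1: formula gives 0, G = 0 ✓
  …and likewise for the remaining 12 rows.
No disagreement on any input; they are logically equivalent.

Yes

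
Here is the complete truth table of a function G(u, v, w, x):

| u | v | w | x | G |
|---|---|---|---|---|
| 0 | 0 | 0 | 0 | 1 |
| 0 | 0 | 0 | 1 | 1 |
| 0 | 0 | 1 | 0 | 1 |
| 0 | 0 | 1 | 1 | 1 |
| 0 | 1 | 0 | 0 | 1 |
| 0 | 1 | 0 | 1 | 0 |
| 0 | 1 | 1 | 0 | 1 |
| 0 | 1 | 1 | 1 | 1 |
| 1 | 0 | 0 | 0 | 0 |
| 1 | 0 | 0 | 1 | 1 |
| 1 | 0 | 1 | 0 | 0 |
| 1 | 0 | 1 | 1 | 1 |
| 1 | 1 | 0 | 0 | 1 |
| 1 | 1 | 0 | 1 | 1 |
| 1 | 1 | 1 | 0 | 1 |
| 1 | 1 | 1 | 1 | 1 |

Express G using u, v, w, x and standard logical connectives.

G(u, v, w, x) = (((((u' · v) · w') · x) + (((u · v') · w') · x')) + (((u · v') · w) · x'))'

G is 0 on only 3 rows — (0,1,0,1), (1,0,0,0), (1,0,1,0). Writing each as a minterm (¬u·v·¬w·x, u·¬v·¬w·¬x, u·¬v·w·¬x) and OR-ing them characterizes exactly where G=0, so G is the negation of that disjunction.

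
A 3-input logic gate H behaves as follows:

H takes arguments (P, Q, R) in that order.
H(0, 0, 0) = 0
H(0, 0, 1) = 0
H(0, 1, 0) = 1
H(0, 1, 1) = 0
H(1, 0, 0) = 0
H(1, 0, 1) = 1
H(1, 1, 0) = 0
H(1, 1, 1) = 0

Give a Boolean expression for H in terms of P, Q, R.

The 1-rows are (0,1,0), (1,0,1). Each contributes one minterm — ¬P·Q·¬R; P·¬Q·R — and their disjunction is a sum-of-products form of H.

H(P, Q, R) = ((P' · Q) · R') + ((P · Q') · R)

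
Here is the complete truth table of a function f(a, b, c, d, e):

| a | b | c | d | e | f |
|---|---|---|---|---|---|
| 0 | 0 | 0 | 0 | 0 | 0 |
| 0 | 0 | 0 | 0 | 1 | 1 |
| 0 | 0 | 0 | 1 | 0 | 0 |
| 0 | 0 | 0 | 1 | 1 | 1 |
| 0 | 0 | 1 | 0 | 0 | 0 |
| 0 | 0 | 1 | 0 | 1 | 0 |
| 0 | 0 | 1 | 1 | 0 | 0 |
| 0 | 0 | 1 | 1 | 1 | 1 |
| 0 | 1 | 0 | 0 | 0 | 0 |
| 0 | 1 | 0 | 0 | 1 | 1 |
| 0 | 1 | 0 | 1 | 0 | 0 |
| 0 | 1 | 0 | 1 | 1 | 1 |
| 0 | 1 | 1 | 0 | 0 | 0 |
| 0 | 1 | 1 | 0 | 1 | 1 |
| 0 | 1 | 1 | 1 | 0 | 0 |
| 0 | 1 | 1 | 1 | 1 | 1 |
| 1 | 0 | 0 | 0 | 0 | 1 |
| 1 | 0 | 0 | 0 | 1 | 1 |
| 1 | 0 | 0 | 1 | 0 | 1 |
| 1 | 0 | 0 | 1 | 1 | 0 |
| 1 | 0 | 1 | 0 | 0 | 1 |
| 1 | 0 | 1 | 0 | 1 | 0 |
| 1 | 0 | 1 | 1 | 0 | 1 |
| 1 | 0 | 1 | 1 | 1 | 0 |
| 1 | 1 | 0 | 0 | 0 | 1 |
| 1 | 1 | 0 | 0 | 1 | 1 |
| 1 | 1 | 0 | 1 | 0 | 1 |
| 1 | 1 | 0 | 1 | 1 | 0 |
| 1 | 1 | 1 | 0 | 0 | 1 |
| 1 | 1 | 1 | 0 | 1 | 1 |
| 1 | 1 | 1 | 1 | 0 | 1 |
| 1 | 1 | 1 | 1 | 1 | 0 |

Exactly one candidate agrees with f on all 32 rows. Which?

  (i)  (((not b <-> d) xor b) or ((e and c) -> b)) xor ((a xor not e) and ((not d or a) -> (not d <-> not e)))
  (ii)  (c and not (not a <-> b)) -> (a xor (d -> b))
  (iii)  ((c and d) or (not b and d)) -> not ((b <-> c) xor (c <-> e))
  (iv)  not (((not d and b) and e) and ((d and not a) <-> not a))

i

(ii) fails at (0,0,0,0,0): the formula yields 1, f is 0.
(iii) fails at (0,0,0,0,0): the formula yields 1, f is 0.
(iv) fails at (0,0,0,0,0): the formula yields 1, f is 0.
(i) is the remaining candidate, and it agrees with f on all 32 inputs.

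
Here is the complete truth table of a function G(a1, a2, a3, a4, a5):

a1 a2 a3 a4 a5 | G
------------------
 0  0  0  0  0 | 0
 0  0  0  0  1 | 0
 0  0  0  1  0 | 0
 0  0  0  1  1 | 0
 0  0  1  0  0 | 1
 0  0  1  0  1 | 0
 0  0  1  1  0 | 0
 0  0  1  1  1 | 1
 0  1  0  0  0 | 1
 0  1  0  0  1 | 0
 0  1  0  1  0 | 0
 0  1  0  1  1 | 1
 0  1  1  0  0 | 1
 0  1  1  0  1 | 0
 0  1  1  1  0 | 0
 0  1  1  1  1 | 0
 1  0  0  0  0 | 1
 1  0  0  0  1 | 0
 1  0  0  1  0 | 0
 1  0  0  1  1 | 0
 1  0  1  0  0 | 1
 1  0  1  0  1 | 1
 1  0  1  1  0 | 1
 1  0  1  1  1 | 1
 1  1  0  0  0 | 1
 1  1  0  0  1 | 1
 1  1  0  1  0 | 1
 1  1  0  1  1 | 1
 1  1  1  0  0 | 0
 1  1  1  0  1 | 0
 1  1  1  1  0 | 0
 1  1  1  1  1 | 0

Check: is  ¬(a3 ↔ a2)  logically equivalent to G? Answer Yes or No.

Test each input against both G and the formula:
  a1=0, a2=0, a3=0, a4=0, a5=0: formula gives 0, G = 0 ✓
  a1=0, a2=0, a3=0, a4=0, a5=1: formula gives 0, G = 0 ✓
  a1=0, a2=0, a3=0, a4=1, a5=0: formula gives 0, G = 0 ✓
  a1=0, a2=0, a3=0, a4=1, a5=1: formula gives 0, G = 0 ✓
  …
  a1=0, a2=0, a3=1, a4=0, a5=1: formula gives 1, but G = 0 ✗
A single disagreement suffices: at (0,0,1,0,1) they differ, so the formula does not compute G.

No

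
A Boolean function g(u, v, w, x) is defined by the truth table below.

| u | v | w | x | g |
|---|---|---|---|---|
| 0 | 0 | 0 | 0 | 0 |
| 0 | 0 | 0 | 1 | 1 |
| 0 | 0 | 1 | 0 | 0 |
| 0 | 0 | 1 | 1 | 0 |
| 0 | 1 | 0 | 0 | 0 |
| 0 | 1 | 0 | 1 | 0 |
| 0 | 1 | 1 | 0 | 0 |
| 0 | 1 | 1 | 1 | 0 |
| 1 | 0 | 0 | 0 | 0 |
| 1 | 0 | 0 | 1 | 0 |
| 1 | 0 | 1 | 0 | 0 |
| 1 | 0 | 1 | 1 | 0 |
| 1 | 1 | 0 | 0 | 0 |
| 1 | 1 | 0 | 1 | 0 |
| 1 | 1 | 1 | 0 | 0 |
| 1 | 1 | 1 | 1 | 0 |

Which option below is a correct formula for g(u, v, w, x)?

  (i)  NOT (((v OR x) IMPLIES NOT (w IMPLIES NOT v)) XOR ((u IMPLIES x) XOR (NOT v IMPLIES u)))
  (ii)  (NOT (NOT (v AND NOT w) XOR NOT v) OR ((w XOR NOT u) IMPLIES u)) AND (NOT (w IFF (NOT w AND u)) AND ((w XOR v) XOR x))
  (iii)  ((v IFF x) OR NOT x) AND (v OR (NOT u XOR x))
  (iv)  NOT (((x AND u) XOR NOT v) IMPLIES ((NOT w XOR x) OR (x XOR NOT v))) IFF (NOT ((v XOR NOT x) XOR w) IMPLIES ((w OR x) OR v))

iv

(i) disagrees with g on (0,0,0,0) (formula → 1, table → 0); rule it out.
(ii) disagrees with g on (0,0,0,1) (formula → 0, table → 1); rule it out.
(iii) disagrees with g on (0,0,0,0) (formula → 1, table → 0); rule it out.
Only (iv) survives; checking it on all 16 rows confirms it matches g.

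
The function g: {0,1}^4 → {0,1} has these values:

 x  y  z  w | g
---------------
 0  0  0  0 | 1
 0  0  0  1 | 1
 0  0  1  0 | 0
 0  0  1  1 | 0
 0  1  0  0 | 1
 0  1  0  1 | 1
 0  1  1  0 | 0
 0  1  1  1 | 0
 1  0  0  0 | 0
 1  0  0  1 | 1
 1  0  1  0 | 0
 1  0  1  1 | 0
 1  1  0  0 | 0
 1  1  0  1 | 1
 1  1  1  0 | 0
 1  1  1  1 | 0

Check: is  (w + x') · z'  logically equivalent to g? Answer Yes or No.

Yes

Test each input against both g and the formula:
  x=0, y=0, z=0, w=0: formula gives 1, g = 1 ✓
  x=0, y=0, z=0, w=1: formula gives 1, g = 1 ✓
  x=0, y=0, z=1, w=0: formula gives 0, g = 0 ✓
  x=0, y=0, z=1, w=1: formula gives 0, g = 0 ✓
  … (the remaining 12 rows also agree.)
Every row agrees, so the formula is equivalent.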